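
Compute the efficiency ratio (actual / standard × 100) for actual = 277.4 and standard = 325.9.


Efficiency = (actual / standard) × 100
= (277.4 / 325.9) × 100
= 85.1%


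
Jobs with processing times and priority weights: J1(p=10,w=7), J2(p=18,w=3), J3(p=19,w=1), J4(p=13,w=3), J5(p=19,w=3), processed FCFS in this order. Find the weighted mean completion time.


Completion times:
  J1: C=10, w×C=7×10=70
  J2: C=28, w×C=3×28=84
  J3: C=47, w×C=1×47=47
  J4: C=60, w×C=3×60=180
  J5: C=79, w×C=3×79=237
Sum w×C = 618
Sum w = 17
Weighted avg = 618/17
= 36.35


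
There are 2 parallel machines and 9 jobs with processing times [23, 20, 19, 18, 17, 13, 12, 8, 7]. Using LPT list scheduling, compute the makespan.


Jobs (LPT sorted): [23, 20, 19, 18, 17, 13, 12, 8, 7]
Machines: 2
  J=23 → Machine 1 (load: 0+23=23)
  J=20 → Machine 2 (load: 0+20=20)
  J=19 → Machine 2 (load: 20+19=39)
  J=18 → Machine 1 (load: 23+18=41)
  J=17 → Machine 2 (load: 39+17=56)
  J=13 → Machine 1 (load: 41+13=54)
  J=12 → Machine 1 (load: 54+12=66)
  J=8 → Machine 2 (load: 56+8=64)
  J=7 → Machine 2 (load: 64+7=71)
Machine loads: [66, 71]
Makespan = max = 71 time units


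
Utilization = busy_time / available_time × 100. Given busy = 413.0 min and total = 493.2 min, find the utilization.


Utilization = busy / total × 100
= 413.0 / 493.2 × 100
= 83.7%


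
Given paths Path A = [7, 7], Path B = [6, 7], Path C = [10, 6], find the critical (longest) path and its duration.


Path A: 7 + 7 = 14
Path B: 6 + 7 = 13
Path C: 10 + 6 = 16
Critical path = longest = max(14, 13, 16)
= 16 (Path C)


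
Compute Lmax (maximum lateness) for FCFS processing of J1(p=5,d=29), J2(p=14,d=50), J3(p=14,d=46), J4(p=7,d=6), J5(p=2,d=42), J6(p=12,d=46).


Lateness per job (L = C - d):
  J1: C=5, d=29, L=-24
  J2: C=19, d=50, L=-31
  J3: C=33, d=46, L=-13
  J4: C=40, d=6, L=34
  J5: C=42, d=42, L=0
  J6: C=54, d=46, L=8
Lmax = max(-24, -31, -13, 34, 0, 8)
= 34


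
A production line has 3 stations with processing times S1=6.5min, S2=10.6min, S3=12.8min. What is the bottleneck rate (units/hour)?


Bottleneck = longest station time
Station times: [6.5, 10.6, 12.8]
Max = 12.8 min
Rate = 60 / 12.8
= 4.69 units/hour (bottleneck: 12.8min)


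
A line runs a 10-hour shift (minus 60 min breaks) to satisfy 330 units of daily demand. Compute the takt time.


Available = 10×60 - 60 = 540 min
Takt time = 540 / 330
= 1.64 min/unit


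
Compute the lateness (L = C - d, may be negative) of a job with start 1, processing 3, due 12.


Completion = 1 + 3 = 4
Lateness = C - d = 4 - 12
= -8


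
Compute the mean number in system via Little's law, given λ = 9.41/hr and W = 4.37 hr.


Little's law: L = λ × W
= 9.41 × 4.37
= 41.12


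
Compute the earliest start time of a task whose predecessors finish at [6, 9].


ES = max of all predecessor completion times
Predecessors: [6, 9]
ES = max(6, 9)
= 9


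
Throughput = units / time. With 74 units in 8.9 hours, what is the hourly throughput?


Throughput = units / time
= 74 / 8.9
= 8.3 units/hour


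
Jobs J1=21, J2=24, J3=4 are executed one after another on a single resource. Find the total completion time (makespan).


Sequential makespan: sum all processing times
= 21 + 24 + 4
= 49 time units


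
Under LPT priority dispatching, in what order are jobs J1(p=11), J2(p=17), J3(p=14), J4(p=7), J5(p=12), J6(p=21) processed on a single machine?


LPT: sort by longest processing time first
  J6: p=21
  J2: p=17
  J3: p=14
  J5: p=12
  J1: p=11
  J4: p=7
Order: J6 → J2 → J3 → J5 → J1 → J4


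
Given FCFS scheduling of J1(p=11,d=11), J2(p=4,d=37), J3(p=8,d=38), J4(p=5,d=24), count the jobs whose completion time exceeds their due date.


Completion vs due date:
  J1: C=11, d=11 → on time
  J2: C=15, d=37 → on time
  J3: C=23, d=38 → on time
  J4: C=28, d=24 → TARDY
Tardy jobs: J4
Count = 1


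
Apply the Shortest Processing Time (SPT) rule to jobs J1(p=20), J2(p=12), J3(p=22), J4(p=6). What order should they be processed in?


SPT: sort by shortest processing time
  J4: p=6
  J2: p=12
  J1: p=20
  J3: p=22
Order: J4 → J2 → J1 → J3


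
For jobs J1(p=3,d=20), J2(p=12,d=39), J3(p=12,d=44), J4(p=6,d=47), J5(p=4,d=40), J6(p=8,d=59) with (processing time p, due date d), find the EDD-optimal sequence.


EDD: sort by earliest due date
  J1: d=20, p=3
  J2: d=39, p=12
  J5: d=40, p=4
  J3: d=44, p=12
  J4: d=47, p=6
  J6: d=59, p=8
Order: J1 → J2 → J5 → J3 → J4 → J6


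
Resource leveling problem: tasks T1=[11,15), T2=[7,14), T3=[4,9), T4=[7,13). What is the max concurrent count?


Check each time point for overlaps:
  t=7: 3 tasks active (T2, T3, T4)
Max concurrent = 3


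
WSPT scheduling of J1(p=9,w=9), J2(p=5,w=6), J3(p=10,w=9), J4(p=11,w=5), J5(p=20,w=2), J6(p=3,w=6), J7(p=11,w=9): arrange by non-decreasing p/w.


WSPT (Smith's rule): sort by p/w ascending
  J6: p/w = 3/6 = 0.500
  J2: p/w = 5/6 = 0.833
  J1: p/w = 9/9 = 1.000
  J3: p/w = 10/9 = 1.111
  J7: p/w = 11/9 = 1.222
  J4: p/w = 11/5 = 2.200
  J5: p/w = 20/2 = 10.000
Order: J6 → J2 → J1 → J3 → J7 → J4 → J5


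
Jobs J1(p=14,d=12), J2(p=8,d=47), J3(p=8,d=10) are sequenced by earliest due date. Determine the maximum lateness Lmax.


EDD order: J3 → J1 → J2
Completion and lateness:
  J3: C=8, d=10, L=8-10=-2
  J1: C=22, d=12, L=22-12=10
  J2: C=30, d=47, L=30-47=-17
Lmax = max(-2, 10, -17)
= 10


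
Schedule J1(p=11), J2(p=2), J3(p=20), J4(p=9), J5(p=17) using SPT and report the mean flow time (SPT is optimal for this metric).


SPT order: J2 → J4 → J1 → J5 → J3
Completion times:
  J2: C=2
  J4: C=11
  J1: C=22
  J5: C=39
  J3: C=59
Sum = 133, n = 5
Mean flow = 133/5
= 26.60


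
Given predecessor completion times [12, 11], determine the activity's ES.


ES = max of all predecessor completion times
Predecessors: [12, 11]
ES = max(12, 11)
= 12


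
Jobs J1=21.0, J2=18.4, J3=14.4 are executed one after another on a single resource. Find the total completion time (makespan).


Sequential makespan: sum all processing times
= 21.0 + 18.4 + 14.4
= 53.8 time units


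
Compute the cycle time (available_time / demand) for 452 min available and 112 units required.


Cycle time = available time / demand
= 452 / 112
= 4.04 min/unit


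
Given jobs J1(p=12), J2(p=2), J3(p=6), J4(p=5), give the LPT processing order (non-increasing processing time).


LPT: sort by longest processing time first
  J1: p=12
  J3: p=6
  J4: p=5
  J2: p=2
Order: J1 → J3 → J4 → J2


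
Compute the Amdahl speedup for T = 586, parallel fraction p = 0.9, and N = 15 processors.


Amdahl's law: T_p = T × ((1-p) + p/N)
= 586 × ((1-0.9) + 0.9/15)
= 586 × (0.10 + 0.0600)
= 586 × 0.1600
= 93.76
Speedup = 586/93.76
= 6.25×


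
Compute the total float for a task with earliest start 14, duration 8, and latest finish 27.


EF = ES + duration = 14 + 8 = 22
LS = LF - duration = 27 - 8 = 19
Total Float = LF - EF = 27 - 22
(or LS - ES = 19 - 14)
= 5


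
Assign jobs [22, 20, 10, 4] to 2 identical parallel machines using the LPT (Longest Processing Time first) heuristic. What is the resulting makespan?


Jobs (LPT sorted): [22, 20, 10, 4]
Machines: 2
  J=22 → Machine 1 (load: 0+22=22)
  J=20 → Machine 2 (load: 0+20=20)
  J=10 → Machine 2 (load: 20+10=30)
  J=4 → Machine 1 (load: 22+4=26)
Machine loads: [26, 30]
Makespan = max = 30 time units


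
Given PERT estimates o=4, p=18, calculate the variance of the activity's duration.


σ² = ((p - o) / 6)² = (p - o)² / 36
= (18 - 4)² / 36
= 14² / 36
= 196 / 36
= 5.4444


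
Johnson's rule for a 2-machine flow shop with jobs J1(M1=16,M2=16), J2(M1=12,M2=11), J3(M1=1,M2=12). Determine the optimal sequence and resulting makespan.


Johnson's rule:
Group 1 (M1≤M2, sort by M1): ['J3', 'J1']
Group 2 (M1>M2, sort desc M2): ['J2']
Sequence: J3 → J1 → J2
Makespan calculation:
  J3: M1 done=1, M2 done=13
  J1: M1 done=17, M2 done=33
  J2: M1 done=29, M2 done=44
= Sequence: J3 → J1 → J2, Makespan: 44


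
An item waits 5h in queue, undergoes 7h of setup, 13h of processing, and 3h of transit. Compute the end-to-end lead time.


Lead time = queue + setup + processing + transit
= 5 + 7 + 13 + 3
= 28 hours


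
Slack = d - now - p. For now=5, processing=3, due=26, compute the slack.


Slack = due - current_time - processing
= 26 - 5 - 3
= 18


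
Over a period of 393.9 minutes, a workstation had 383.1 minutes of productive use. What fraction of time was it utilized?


Utilization = busy / total × 100
= 383.1 / 393.9 × 100
= 97.3%


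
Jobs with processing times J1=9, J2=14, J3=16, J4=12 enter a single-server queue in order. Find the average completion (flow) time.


Completion times:
  J1: completes at 9
  J2: completes at 23
  J3: completes at 39
  J4: completes at 51
Sum = 122
Average = 122/4
= 30.50


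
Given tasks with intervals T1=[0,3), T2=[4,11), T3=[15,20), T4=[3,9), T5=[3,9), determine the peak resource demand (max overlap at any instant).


Check each time point for overlaps:
  t=4: 3 tasks active (T2, T4, T5)
Max concurrent = 3


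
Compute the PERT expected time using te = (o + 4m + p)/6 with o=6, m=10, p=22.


te = (o + 4m + p) / 6
= (6 + 4×10 + 22) / 6
= (6 + 40 + 22) / 6
= 68 / 6
= 11.33


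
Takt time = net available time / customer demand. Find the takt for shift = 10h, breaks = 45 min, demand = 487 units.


Available = 10×60 - 45 = 555 min
Takt time = 555 / 487
= 1.14 min/unit


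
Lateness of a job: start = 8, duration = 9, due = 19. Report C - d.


Completion = 8 + 9 = 17
Lateness = C - d = 17 - 19
= -2


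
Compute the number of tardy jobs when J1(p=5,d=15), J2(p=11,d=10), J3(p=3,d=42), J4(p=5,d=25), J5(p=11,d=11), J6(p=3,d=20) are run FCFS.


Completion vs due date:
  J1: C=5, d=15 → on time
  J2: C=16, d=10 → TARDY
  J3: C=19, d=42 → on time
  J4: C=24, d=25 → on time
  J5: C=35, d=11 → TARDY
  J6: C=38, d=20 → TARDY
Tardy jobs: J2, J5, J6
Count = 3


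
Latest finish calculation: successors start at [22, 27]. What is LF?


LF = min of all successor start times
Successors start at: [22, 27]
LF = min(22, 27)
= 22


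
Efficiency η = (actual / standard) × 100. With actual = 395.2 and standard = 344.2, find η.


Efficiency = (actual / standard) × 100
= (395.2 / 344.2) × 100
= 114.8%


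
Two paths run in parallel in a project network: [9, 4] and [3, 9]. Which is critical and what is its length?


Path A: 9 + 4 = 13
Path B: 3 + 9 = 12
Critical path = longest = max(13, 12)
= 13 (Path A)


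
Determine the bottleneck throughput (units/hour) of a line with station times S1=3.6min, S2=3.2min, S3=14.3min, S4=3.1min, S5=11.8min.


Bottleneck = longest station time
Station times: [3.6, 3.2, 14.3, 3.1, 11.8]
Max = 14.3 min
Rate = 60 / 14.3
= 4.20 units/hour (bottleneck: 14.3min)


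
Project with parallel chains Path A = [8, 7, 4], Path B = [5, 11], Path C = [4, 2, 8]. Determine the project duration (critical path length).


Path A: 8 + 7 + 4 = 19
Path B: 5 + 11 = 16
Path C: 4 + 2 + 8 = 14
Critical path = longest = max(19, 16, 14)
= 19 (Path A)


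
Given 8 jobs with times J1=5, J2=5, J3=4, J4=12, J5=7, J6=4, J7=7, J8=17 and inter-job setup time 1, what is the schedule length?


Makespan = Σ processing + (n-1) × setup
= (5 + 5 + 4 + 12 + 7 + 4 + 7 + 17) + (8-1)×1
= 61 + 7
= 68 time units


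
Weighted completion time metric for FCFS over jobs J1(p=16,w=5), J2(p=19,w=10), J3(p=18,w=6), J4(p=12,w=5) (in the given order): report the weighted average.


Completion times:
  J1: C=16, w×C=5×16=80
  J2: C=35, w×C=10×35=350
  J3: C=53, w×C=6×53=318
  J4: C=65, w×C=5×65=325
Sum w×C = 1073
Sum w = 26
Weighted avg = 1073/26
= 41.27


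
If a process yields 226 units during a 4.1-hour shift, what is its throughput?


Throughput = units / time
= 226 / 4.1
= 55.1 units/hour


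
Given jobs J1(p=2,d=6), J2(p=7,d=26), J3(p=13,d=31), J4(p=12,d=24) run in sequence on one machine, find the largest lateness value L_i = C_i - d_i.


Lateness per job (L = C - d):
  J1: C=2, d=6, L=-4
  J2: C=9, d=26, L=-17
  J3: C=22, d=31, L=-9
  J4: C=34, d=24, L=10
Lmax = max(-4, -17, -9, 10)
= 10


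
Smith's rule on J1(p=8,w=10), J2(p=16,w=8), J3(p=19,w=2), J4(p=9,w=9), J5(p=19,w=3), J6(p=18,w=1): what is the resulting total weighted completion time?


WSPT order (by p/w): J1 → J4 → J2 → J5 → J3 → J6
  J1: C=8, w·C=10×8=80
  J4: C=17, w·C=9×17=153
  J2: C=33, w·C=8×33=264
  J5: C=52, w·C=3×52=156
  J3: C=71, w·C=2×71=142
  J6: C=89, w·C=1×89=89
Σ w·C = 884
= 884


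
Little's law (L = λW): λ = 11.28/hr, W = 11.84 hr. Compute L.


Little's law: L = λ × W
= 11.28 × 11.84
= 133.56


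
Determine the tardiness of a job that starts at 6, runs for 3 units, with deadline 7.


Completion = start + processing = 6 + 3 = 9
Tardiness = max(0, C - d) = max(0, 9 - 7)
= max(0, 2)
= 2


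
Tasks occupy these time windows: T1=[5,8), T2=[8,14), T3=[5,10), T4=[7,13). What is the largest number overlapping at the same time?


Check each time point for overlaps:
  t=7: 3 tasks active (T1, T3, T4)
Max concurrent = 3


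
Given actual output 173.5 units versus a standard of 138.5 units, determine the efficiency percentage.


Efficiency = (actual / standard) × 100
= (173.5 / 138.5) × 100
= 125.3%


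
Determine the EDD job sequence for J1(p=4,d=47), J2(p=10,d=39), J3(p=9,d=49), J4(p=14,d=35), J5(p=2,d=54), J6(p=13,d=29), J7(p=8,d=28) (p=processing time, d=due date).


EDD: sort by earliest due date
  J7: d=28, p=8
  J6: d=29, p=13
  J4: d=35, p=14
  J2: d=39, p=10
  J1: d=47, p=4
  J3: d=49, p=9
  J5: d=54, p=2
Order: J7 → J6 → J4 → J2 → J1 → J3 → J5


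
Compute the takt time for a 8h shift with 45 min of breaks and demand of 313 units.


Available = 8×60 - 45 = 435 min
Takt time = 435 / 313
= 1.39 min/unit


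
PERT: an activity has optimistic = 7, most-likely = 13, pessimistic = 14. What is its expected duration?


te = (o + 4m + p) / 6
= (7 + 4×13 + 14) / 6
= (7 + 52 + 14) / 6
= 73 / 6
= 12.17


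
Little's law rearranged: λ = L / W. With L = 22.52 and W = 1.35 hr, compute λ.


Little's law: L = λW → λ = L / W
= 22.52 / 1.35
= 16.68 per hour


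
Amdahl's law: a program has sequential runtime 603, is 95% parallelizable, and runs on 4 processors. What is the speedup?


Amdahl's law: T_p = T × ((1-p) + p/N)
= 603 × ((1-0.95) + 0.95/4)
= 603 × (0.05 + 0.2375)
= 603 × 0.2875
= 173.36
Speedup = 603/173.36
= 3.48×


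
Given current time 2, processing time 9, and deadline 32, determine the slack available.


Slack = due - current_time - processing
= 32 - 2 - 9
= 21


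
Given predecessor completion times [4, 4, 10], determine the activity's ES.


ES = max of all predecessor completion times
Predecessors: [4, 4, 10]
ES = max(4, 4, 10)
= 10


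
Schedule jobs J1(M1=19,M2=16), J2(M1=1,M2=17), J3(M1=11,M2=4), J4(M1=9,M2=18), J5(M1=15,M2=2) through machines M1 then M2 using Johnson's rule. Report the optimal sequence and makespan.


Johnson's rule:
Group 1 (M1≤M2, sort by M1): ['J2', 'J4']
Group 2 (M1>M2, sort desc M2): ['J1', 'J3', 'J5']
Sequence: J2 → J4 → J1 → J3 → J5
Makespan calculation:
  J2: M1 done=1, M2 done=18
  J4: M1 done=10, M2 done=36
  J1: M1 done=29, M2 done=52
  J3: M1 done=40, M2 done=56
  J5: M1 done=55, M2 done=58
= Sequence: J2 → J4 → J1 → J3 → J5, Makespan: 58


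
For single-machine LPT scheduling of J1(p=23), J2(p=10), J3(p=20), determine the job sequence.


LPT: sort by longest processing time first
  J1: p=23
  J3: p=20
  J2: p=10
Order: J1 → J3 → J2


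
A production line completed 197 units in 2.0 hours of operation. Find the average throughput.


Throughput = units / time
= 197 / 2.0
= 98.5 units/hour


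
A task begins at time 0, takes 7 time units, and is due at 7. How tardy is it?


Completion = start + processing = 0 + 7 = 7
Tardiness = max(0, C - d) = max(0, 7 - 7)
= max(0, 0)
= 0


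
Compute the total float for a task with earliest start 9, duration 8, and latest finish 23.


EF = ES + duration = 9 + 8 = 17
LS = LF - duration = 23 - 8 = 15
Total Float = LF - EF = 23 - 17
(or LS - ES = 15 - 9)
= 6


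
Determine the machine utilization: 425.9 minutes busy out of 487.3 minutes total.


Utilization = busy / total × 100
= 425.9 / 487.3 × 100
= 87.4%


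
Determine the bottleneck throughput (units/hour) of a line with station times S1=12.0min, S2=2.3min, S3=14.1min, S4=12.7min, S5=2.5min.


Bottleneck = longest station time
Station times: [12.0, 2.3, 14.1, 12.7, 2.5]
Max = 14.1 min
Rate = 60 / 14.1
= 4.26 units/hour (bottleneck: 14.1min)


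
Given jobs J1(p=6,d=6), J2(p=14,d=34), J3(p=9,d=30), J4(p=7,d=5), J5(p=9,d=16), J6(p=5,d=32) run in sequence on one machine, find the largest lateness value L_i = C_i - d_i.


Lateness per job (L = C - d):
  J1: C=6, d=6, L=0
  J2: C=20, d=34, L=-14
  J3: C=29, d=30, L=-1
  J4: C=36, d=5, L=31
  J5: C=45, d=16, L=29
  J6: C=50, d=32, L=18
Lmax = max(0, -14, -1, 31, 29, 18)
= 31


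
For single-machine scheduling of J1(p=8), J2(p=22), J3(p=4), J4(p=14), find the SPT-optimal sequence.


SPT: sort by shortest processing time
  J3: p=4
  J1: p=8
  J4: p=14
  J2: p=22
Order: J3 → J1 → J4 → J2


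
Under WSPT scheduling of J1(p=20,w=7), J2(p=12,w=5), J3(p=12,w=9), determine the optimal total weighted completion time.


WSPT order (by p/w): J3 → J2 → J1
  J3: C=12, w·C=9×12=108
  J2: C=24, w·C=5×24=120
  J1: C=44, w·C=7×44=308
Σ w·C = 536
= 536


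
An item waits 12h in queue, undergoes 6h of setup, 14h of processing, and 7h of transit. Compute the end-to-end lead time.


Lead time = queue + setup + processing + transit
= 12 + 6 + 14 + 7
= 39 hours


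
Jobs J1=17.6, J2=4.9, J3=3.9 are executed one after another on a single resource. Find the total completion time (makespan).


Sequential makespan: sum all processing times
= 17.6 + 4.9 + 3.9
= 26.4 time units


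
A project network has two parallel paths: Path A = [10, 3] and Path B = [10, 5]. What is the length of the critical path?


Path A: 10 + 3 = 13
Path B: 10 + 5 = 15
Critical path = longest = max(13, 15)
= 15 (Path B)


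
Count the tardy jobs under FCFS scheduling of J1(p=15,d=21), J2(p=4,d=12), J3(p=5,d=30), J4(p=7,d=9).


Completion vs due date:
  J1: C=15, d=21 → on time
  J2: C=19, d=12 → TARDY
  J3: C=24, d=30 → on time
  J4: C=31, d=9 → TARDY
Tardy jobs: J2, J4
Count = 2


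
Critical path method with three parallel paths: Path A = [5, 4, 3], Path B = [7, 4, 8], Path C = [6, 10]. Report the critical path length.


Path A: 5 + 4 + 3 = 12
Path B: 7 + 4 + 8 = 19
Path C: 6 + 10 = 16
Critical path = longest = max(12, 19, 16)
= 19 (Path B)


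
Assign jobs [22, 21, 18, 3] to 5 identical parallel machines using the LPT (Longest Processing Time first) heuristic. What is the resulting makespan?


Jobs (LPT sorted): [22, 21, 18, 3]
Machines: 5
  J=22 → Machine 1 (load: 0+22=22)
  J=21 → Machine 2 (load: 0+21=21)
  J=18 → Machine 3 (load: 0+18=18)
  J=3 → Machine 4 (load: 0+3=3)
Machine loads: [22, 21, 18, 3, 0]
Makespan = max = 22 time units


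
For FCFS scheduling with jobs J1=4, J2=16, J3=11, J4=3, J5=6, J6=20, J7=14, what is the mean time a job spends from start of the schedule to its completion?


Completion times:
  J1: completes at 4
  J2: completes at 20
  J3: completes at 31
  J4: completes at 34
  J5: completes at 40
  J6: completes at 60
  J7: completes at 74
Sum = 263
Average = 263/7
= 37.57


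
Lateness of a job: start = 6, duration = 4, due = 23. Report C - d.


Completion = 6 + 4 = 10
Lateness = C - d = 10 - 23
= -13


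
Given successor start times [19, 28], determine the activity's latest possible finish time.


LF = min of all successor start times
Successors start at: [19, 28]
LF = min(19, 28)
= 19


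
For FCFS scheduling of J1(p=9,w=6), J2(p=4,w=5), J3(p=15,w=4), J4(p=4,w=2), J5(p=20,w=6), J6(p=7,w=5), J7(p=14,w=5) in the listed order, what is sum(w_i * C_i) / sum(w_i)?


Completion times:
  J1: C=9, w×C=6×9=54
  J2: C=13, w×C=5×13=65
  J3: C=28, w×C=4×28=112
  J4: C=32, w×C=2×32=64
  J5: C=52, w×C=6×52=312
  J6: C=59, w×C=5×59=295
  J7: C=73, w×C=5×73=365
Sum w×C = 1267
Sum w = 33
Weighted avg = 1267/33
= 38.39


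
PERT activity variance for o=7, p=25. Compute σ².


σ² = ((p - o) / 6)² = (p - o)² / 36
= (25 - 7)² / 36
= 18² / 36
= 324 / 36
= 9.0000


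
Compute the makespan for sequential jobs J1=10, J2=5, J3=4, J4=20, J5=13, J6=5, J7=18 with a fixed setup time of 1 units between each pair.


Makespan = Σ processing + (n-1) × setup
= (10 + 5 + 4 + 20 + 13 + 5 + 18) + (7-1)×1
= 75 + 6
= 81 time units


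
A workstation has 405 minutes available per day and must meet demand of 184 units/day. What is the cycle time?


Cycle time = available time / demand
= 405 / 184
= 2.20 min/unit


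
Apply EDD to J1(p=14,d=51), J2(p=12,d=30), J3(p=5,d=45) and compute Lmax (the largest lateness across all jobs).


EDD order: J2 → J3 → J1
Completion and lateness:
  J2: C=12, d=30, L=12-30=-18
  J3: C=17, d=45, L=17-45=-28
  J1: C=31, d=51, L=31-51=-20
Lmax = max(-18, -28, -20)
= -18


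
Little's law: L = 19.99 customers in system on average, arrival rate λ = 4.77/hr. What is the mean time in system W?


Little's law: L = λW → W = L / λ
= 19.99 / 4.77
= 4.19 hours


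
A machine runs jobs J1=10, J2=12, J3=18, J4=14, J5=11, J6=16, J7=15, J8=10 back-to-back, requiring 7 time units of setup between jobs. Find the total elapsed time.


Makespan = Σ processing + (n-1) × setup
= (10 + 12 + 18 + 14 + 11 + 16 + 15 + 10) + (8-1)×7
= 106 + 49
= 155 time units


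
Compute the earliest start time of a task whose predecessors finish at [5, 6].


ES = max of all predecessor completion times
Predecessors: [5, 6]
ES = max(5, 6)
= 6


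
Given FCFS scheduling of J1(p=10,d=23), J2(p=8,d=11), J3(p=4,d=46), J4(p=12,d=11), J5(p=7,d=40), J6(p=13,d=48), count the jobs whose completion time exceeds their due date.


Completion vs due date:
  J1: C=10, d=23 → on time
  J2: C=18, d=11 → TARDY
  J3: C=22, d=46 → on time
  J4: C=34, d=11 → TARDY
  J5: C=41, d=40 → TARDY
  J6: C=54, d=48 → TARDY
Tardy jobs: J2, J4, J5, J6
Count = 4


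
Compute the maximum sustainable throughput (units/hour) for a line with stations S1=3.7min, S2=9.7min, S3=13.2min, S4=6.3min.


Bottleneck = longest station time
Station times: [3.7, 9.7, 13.2, 6.3]
Max = 13.2 min
Rate = 60 / 13.2
= 4.55 units/hour (bottleneck: 13.2min)


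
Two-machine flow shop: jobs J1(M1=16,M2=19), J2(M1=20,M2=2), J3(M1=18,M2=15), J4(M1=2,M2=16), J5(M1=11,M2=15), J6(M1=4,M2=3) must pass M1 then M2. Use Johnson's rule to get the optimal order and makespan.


Johnson's rule:
Group 1 (M1≤M2, sort by M1): ['J4', 'J5', 'J1']
Group 2 (M1>M2, sort desc M2): ['J3', 'J6', 'J2']
Sequence: J4 → J5 → J1 → J3 → J6 → J2
Makespan calculation:
  J4: M1 done=2, M2 done=18
  J5: M1 done=13, M2 done=33
  J1: M1 done=29, M2 done=52
  J3: M1 done=47, M2 done=67
  J6: M1 done=51, M2 done=70
  J2: M1 done=71, M2 done=73
= Sequence: J4 → J5 → J1 → J3 → J6 → J2, Makespan: 73


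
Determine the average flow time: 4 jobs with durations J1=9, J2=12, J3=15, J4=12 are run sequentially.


Completion times:
  J1: completes at 9
  J2: completes at 21
  J3: completes at 36
  J4: completes at 48
Sum = 114
Average = 114/4
= 28.50


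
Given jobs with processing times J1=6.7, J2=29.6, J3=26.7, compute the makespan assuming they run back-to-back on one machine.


Sequential makespan: sum all processing times
= 6.7 + 29.6 + 26.7
= 63.0 time units


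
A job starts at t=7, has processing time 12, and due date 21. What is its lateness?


Completion = 7 + 12 = 19
Lateness = C - d = 19 - 21
= -2


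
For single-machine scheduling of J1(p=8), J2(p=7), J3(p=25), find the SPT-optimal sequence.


SPT: sort by shortest processing time
  J2: p=7
  J1: p=8
  J3: p=25
Order: J2 → J1 → J3


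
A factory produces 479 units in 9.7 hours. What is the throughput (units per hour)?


Throughput = units / time
= 479 / 9.7
= 49.4 units/hour


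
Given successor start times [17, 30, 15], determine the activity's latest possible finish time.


LF = min of all successor start times
Successors start at: [17, 30, 15]
LF = min(17, 30, 15)
= 15


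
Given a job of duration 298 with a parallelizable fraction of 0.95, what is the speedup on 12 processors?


Amdahl's law: T_p = T × ((1-p) + p/N)
= 298 × ((1-0.95) + 0.95/12)
= 298 × (0.05 + 0.0792)
= 298 × 0.1292
= 38.49
Speedup = 298/38.49
= 7.74×


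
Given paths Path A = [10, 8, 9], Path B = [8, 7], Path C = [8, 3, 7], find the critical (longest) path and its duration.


Path A: 10 + 8 + 9 = 27
Path B: 8 + 7 = 15
Path C: 8 + 3 + 7 = 18
Critical path = longest = max(27, 15, 18)
= 27 (Path A)


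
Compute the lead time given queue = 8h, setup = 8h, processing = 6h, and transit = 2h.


Lead time = queue + setup + processing + transit
= 8 + 8 + 6 + 2
= 24 hours


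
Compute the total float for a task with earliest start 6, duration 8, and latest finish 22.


EF = ES + duration = 6 + 8 = 14
LS = LF - duration = 22 - 8 = 14
Total Float = LF - EF = 22 - 14
(or LS - ES = 14 - 6)
= 8


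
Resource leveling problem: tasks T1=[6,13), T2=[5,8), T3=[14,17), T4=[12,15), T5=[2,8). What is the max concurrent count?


Check each time point for overlaps:
  t=6: 3 tasks active (T1, T2, T5)
Max concurrent = 3


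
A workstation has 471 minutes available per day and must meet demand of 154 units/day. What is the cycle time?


Cycle time = available time / demand
= 471 / 154
= 3.06 min/unit


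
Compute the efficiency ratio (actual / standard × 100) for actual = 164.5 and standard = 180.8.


Efficiency = (actual / standard) × 100
= (164.5 / 180.8) × 100
= 91.0%


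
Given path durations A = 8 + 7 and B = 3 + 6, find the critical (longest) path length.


Path A: 8 + 7 = 15
Path B: 3 + 6 = 9
Critical path = longest = max(15, 9)
= 15 (Path A)


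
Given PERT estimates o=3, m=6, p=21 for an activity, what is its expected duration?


te = (o + 4m + p) / 6
= (3 + 4×6 + 21) / 6
= (3 + 24 + 21) / 6
= 48 / 6
= 8.00


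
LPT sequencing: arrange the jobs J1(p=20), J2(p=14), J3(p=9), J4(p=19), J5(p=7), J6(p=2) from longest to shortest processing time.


LPT: sort by longest processing time first
  J1: p=20
  J4: p=19
  J2: p=14
  J3: p=9
  J5: p=7
  J6: p=2
Order: J1 → J4 → J2 → J3 → J5 → J6


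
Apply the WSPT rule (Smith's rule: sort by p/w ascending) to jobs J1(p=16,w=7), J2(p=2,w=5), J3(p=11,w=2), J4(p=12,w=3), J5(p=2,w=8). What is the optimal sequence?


WSPT (Smith's rule): sort by p/w ascending
  J5: p/w = 2/8 = 0.250
  J2: p/w = 2/5 = 0.400
  J1: p/w = 16/7 = 2.286
  J4: p/w = 12/3 = 4.000
  J3: p/w = 11/2 = 5.500
Order: J5 → J2 → J1 → J4 → J3


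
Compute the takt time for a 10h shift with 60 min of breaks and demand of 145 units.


Available = 10×60 - 60 = 540 min
Takt time = 540 / 145
= 3.72 min/unit


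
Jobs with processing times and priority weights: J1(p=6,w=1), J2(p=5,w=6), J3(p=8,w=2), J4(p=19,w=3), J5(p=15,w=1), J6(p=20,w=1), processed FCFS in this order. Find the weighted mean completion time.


Completion times:
  J1: C=6, w×C=1×6=6
  J2: C=11, w×C=6×11=66
  J3: C=19, w×C=2×19=38
  J4: C=38, w×C=3×38=114
  J5: C=53, w×C=1×53=53
  J6: C=73, w×C=1×73=73
Sum w×C = 350
Sum w = 14
Weighted avg = 350/14
= 25.00


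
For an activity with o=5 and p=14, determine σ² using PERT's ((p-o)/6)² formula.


σ² = ((p - o) / 6)² = (p - o)² / 36
= (14 - 5)² / 36
= 9² / 36
= 81 / 36
= 2.2500


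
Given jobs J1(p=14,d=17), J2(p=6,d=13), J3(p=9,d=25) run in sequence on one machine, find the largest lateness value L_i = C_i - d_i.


Lateness per job (L = C - d):
  J1: C=14, d=17, L=-3
  J2: C=20, d=13, L=7
  J3: C=29, d=25, L=4
Lmax = max(-3, 7, 4)
= 7


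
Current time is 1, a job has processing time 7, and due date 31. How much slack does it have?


Slack = due - current_time - processing
= 31 - 1 - 7
= 23


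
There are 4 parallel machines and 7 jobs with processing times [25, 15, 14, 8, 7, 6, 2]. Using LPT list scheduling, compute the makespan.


Jobs (LPT sorted): [25, 15, 14, 8, 7, 6, 2]
Machines: 4
  J=25 → Machine 1 (load: 0+25=25)
  J=15 → Machine 2 (load: 0+15=15)
  J=14 → Machine 3 (load: 0+14=14)
  J=8 → Machine 4 (load: 0+8=8)
  J=7 → Machine 4 (load: 8+7=15)
  J=6 → Machine 3 (load: 14+6=20)
  J=2 → Machine 2 (load: 15+2=17)
Machine loads: [25, 17, 20, 15]
Makespan = max = 25 time units


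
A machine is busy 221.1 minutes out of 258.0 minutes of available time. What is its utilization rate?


Utilization = busy / total × 100
= 221.1 / 258.0 × 100
= 85.7%


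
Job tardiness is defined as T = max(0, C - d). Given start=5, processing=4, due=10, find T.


Completion = start + processing = 5 + 4 = 9
Tardiness = max(0, C - d) = max(0, 9 - 10)
= max(0, -1)
= 0


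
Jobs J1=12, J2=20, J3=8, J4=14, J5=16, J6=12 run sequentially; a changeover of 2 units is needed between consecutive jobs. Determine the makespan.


Makespan = Σ processing + (n-1) × setup
= (12 + 20 + 8 + 14 + 16 + 12) + (6-1)×2
= 82 + 10
= 92 time units


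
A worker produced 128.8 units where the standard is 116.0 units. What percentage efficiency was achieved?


Efficiency = (actual / standard) × 100
= (128.8 / 116.0) × 100
= 111.0%


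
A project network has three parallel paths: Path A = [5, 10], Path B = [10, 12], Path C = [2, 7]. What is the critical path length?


Path A: 5 + 10 = 15
Path B: 10 + 12 = 22
Path C: 2 + 7 = 9
Critical path = longest = max(15, 22, 9)
= 22 (Path B)


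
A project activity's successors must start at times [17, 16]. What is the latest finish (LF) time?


LF = min of all successor start times
Successors start at: [17, 16]
LF = min(17, 16)
= 16


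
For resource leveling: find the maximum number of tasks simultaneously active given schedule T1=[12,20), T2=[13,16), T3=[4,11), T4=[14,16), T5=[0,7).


Check each time point for overlaps:
  t=14: 3 tasks active (T1, T2, T4)
Max concurrent = 3


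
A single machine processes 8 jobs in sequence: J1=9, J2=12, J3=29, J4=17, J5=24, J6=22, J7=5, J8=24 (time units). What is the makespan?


Sequential makespan: sum all processing times
= 9 + 12 + 29 + 17 + 24 + 22 + 5 + 24
= 142 time units


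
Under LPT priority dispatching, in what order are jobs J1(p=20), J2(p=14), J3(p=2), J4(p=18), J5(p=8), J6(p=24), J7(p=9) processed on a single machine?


LPT: sort by longest processing time first
  J6: p=24
  J1: p=20
  J4: p=18
  J2: p=14
  J7: p=9
  J5: p=8
  J3: p=2
Order: J6 → J1 → J4 → J2 → J7 → J5 → J3


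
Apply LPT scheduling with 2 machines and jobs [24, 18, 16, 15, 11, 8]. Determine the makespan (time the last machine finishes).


Jobs (LPT sorted): [24, 18, 16, 15, 11, 8]
Machines: 2
  J=24 → Machine 1 (load: 0+24=24)
  J=18 → Machine 2 (load: 0+18=18)
  J=16 → Machine 2 (load: 18+16=34)
  J=15 → Machine 1 (load: 24+15=39)
  J=11 → Machine 2 (load: 34+11=45)
  J=8 → Machine 1 (load: 39+8=47)
Machine loads: [47, 45]
Makespan = max = 47 time units


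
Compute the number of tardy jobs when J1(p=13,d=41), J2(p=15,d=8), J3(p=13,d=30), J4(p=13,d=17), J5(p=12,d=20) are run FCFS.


Completion vs due date:
  J1: C=13, d=41 → on time
  J2: C=28, d=8 → TARDY
  J3: C=41, d=30 → TARDY
  J4: C=54, d=17 → TARDY
  J5: C=66, d=20 → TARDY
Tardy jobs: J2, J3, J4, J5
Count = 4


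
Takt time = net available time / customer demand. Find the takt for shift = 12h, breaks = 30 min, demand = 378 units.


Available = 12×60 - 30 = 690 min
Takt time = 690 / 378
= 1.83 min/unit


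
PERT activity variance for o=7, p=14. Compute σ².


σ² = ((p - o) / 6)² = (p - o)² / 36
= (14 - 7)² / 36
= 7² / 36
= 49 / 36
= 1.3611


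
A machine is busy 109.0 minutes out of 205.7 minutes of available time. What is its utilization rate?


Utilization = busy / total × 100
= 109.0 / 205.7 × 100
= 53.0%


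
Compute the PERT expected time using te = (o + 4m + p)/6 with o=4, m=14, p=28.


te = (o + 4m + p) / 6
= (4 + 4×14 + 28) / 6
= (4 + 56 + 28) / 6
= 88 / 6
= 14.67


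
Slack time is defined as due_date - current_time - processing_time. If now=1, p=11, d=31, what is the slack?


Slack = due - current_time - processing
= 31 - 1 - 11
= 19


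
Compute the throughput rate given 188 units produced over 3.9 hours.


Throughput = units / time
= 188 / 3.9
= 48.2 units/hour


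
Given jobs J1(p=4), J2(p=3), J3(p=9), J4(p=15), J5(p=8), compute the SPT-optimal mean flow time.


SPT order: J2 → J1 → J5 → J3 → J4
Completion times:
  J2: C=3
  J1: C=7
  J5: C=15
  J3: C=24
  J4: C=39
Sum = 88, n = 5
Mean flow = 88/5
= 17.60


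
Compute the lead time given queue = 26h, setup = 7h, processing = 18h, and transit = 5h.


Lead time = queue + setup + processing + transit
= 26 + 7 + 18 + 5
= 56 hours


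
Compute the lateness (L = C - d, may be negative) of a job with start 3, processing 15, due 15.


Completion = 3 + 15 = 18
Lateness = C - d = 18 - 15
= 3


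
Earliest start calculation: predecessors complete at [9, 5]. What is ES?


ES = max of all predecessor completion times
Predecessors: [9, 5]
ES = max(9, 5)
= 9


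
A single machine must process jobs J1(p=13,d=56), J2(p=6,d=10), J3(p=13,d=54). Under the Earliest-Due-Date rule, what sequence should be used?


EDD: sort by earliest due date
  J2: d=10, p=6
  J3: d=54, p=13
  J1: d=56, p=13
Order: J2 → J3 → J1


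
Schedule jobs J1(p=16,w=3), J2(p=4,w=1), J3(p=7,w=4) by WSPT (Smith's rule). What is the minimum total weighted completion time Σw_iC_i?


WSPT order (by p/w): J3 → J2 → J1
  J3: C=7, w·C=4×7=28
  J2: C=11, w·C=1×11=11
  J1: C=27, w·C=3×27=81
Σ w·C = 120
= 120


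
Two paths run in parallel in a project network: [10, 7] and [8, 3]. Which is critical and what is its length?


Path A: 10 + 7 = 17
Path B: 8 + 3 = 11
Critical path = longest = max(17, 11)
= 17 (Path A)


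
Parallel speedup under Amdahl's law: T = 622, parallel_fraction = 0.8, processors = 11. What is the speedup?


Amdahl's law: T_p = T × ((1-p) + p/N)
= 622 × ((1-0.8) + 0.8/11)
= 622 × (0.20 + 0.0727)
= 622 × 0.2727
= 169.64
Speedup = 622/169.64
= 3.67×


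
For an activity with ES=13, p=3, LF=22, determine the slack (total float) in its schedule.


EF = ES + duration = 13 + 3 = 16
LS = LF - duration = 22 - 3 = 19
Total Float = LF - EF = 22 - 16
(or LS - ES = 19 - 13)
= 6


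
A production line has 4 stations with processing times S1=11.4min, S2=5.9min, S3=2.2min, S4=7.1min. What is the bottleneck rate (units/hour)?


Bottleneck = longest station time
Station times: [11.4, 5.9, 2.2, 7.1]
Max = 11.4 min
Rate = 60 / 11.4
= 5.26 units/hour (bottleneck: 11.4min)


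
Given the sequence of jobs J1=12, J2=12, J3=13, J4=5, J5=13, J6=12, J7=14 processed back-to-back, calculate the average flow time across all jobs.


Completion times:
  J1: completes at 12
  J2: completes at 24
  J3: completes at 37
  J4: completes at 42
  J5: completes at 55
  J6: completes at 67
  J7: completes at 81
Sum = 318
Average = 318/7
= 45.43


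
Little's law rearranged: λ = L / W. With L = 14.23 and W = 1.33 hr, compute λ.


Little's law: L = λW → λ = L / W
= 14.23 / 1.33
= 10.70 per hour


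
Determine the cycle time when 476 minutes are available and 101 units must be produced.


Cycle time = available time / demand
= 476 / 101
= 4.71 min/unit


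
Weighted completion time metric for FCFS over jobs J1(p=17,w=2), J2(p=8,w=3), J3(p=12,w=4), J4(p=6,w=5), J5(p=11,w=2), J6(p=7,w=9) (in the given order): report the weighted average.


Completion times:
  J1: C=17, w×C=2×17=34
  J2: C=25, w×C=3×25=75
  J3: C=37, w×C=4×37=148
  J4: C=43, w×C=5×43=215
  J5: C=54, w×C=2×54=108
  J6: C=61, w×C=9×61=549
Sum w×C = 1129
Sum w = 25
Weighted avg = 1129/25
= 45.16


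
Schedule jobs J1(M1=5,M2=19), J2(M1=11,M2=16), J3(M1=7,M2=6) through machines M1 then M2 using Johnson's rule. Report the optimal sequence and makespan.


Johnson's rule:
Group 1 (M1≤M2, sort by M1): ['J1', 'J2']
Group 2 (M1>M2, sort desc M2): ['J3']
Sequence: J1 → J2 → J3
Makespan calculation:
  J1: M1 done=5, M2 done=24
  J2: M1 done=16, M2 done=40
  J3: M1 done=23, M2 done=46
= Sequence: J1 → J2 → J3, Makespan: 46


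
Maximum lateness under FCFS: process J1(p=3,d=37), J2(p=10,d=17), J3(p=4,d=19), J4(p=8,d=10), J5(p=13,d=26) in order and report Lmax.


Lateness per job (L = C - d):
  J1: C=3, d=37, L=-34
  J2: C=13, d=17, L=-4
  J3: C=17, d=19, L=-2
  J4: C=25, d=10, L=15
  J5: C=38, d=26, L=12
Lmax = max(-34, -4, -2, 15, 12)
= 15


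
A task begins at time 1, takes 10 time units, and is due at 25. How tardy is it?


Completion = start + processing = 1 + 10 = 11
Tardiness = max(0, C - d) = max(0, 11 - 25)
= max(0, -14)
= 0


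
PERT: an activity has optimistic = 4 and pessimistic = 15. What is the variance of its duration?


σ² = ((p - o) / 6)² = (p - o)² / 36
= (15 - 4)² / 36
= 11² / 36
= 121 / 36
= 3.3611


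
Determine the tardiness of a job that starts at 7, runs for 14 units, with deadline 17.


Completion = start + processing = 7 + 14 = 21
Tardiness = max(0, C - d) = max(0, 21 - 17)
= max(0, 4)
= 4


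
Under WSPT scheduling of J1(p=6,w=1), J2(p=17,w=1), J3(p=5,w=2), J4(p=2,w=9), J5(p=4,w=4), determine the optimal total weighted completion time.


WSPT order (by p/w): J4 → J5 → J3 → J1 → J2
  J4: C=2, w·C=9×2=18
  J5: C=6, w·C=4×6=24
  J3: C=11, w·C=2×11=22
  J1: C=17, w·C=1×17=17
  J2: C=34, w·C=1×34=34
Σ w·C = 115
= 115


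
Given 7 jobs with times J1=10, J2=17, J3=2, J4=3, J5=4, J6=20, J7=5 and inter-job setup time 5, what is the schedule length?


Makespan = Σ processing + (n-1) × setup
= (10 + 17 + 2 + 3 + 4 + 20 + 5) + (7-1)×5
= 61 + 30
= 91 time units


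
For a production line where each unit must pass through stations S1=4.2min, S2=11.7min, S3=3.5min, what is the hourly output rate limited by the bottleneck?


Bottleneck = longest station time
Station times: [4.2, 11.7, 3.5]
Max = 11.7 min
Rate = 60 / 11.7
= 5.13 units/hour (bottleneck: 11.7min)


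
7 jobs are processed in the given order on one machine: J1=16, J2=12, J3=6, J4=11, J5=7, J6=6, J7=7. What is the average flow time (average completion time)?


Completion times:
  J1: completes at 16
  J2: completes at 28
  J3: completes at 34
  J4: completes at 45
  J5: completes at 52
  J6: completes at 58
  J7: completes at 65
Sum = 298
Average = 298/7
= 42.57


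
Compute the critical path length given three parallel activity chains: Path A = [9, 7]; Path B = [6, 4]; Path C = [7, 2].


Path A: 9 + 7 = 16
Path B: 6 + 4 = 10
Path C: 7 + 2 = 9
Critical path = longest = max(16, 10, 9)
= 16 (Path A)


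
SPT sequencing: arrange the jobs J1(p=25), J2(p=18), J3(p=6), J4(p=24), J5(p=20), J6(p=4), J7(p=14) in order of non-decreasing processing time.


SPT: sort by shortest processing time
  J6: p=4
  J3: p=6
  J7: p=14
  J2: p=18
  J5: p=20
  J4: p=24
  J1: p=25
Order: J6 → J3 → J7 → J2 → J5 → J4 → J1


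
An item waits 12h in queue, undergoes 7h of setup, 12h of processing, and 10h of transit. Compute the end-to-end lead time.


Lead time = queue + setup + processing + transit
= 12 + 7 + 12 + 10
= 41 hours
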